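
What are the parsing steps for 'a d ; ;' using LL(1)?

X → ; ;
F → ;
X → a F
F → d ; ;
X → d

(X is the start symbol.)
LL(1) parsing maintains a stack (initially the start symbol over $) and the input. At each step: if the stack top is a terminal, match it against the current input token; if it is a non-terminal N, replace it with the RHS of M[N, lookahead] (the unique production whose predict set contains the lookahead).

Stack is shown with the top on the left.

Stack    Input      Action
--------------------------
X $      a d ; ; $  output X → a F
a F $    a d ; ; $  match 'a'
F $      d ; ; $    output F → d ; ;
d ; ; $  d ; ; $    match 'd'
; ; $    ; ; $      match ';'
; $      ; $        match ';'
$        $          accept

The string is accepted.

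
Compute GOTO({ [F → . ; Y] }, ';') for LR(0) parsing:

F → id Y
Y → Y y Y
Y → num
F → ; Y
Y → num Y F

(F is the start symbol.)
{ [F → ; . Y], [Y → . Y y Y], [Y → . num Y F], [Y → . num] }

GOTO(I, ';') = CLOSURE({ [A → αX.β] : [A → α.Xβ] ∈ I, X = ';' })

Items with dot before ';', with the dot advanced:
  [F → . ; Y] → [F → ; . Y]
Closure of the advanced items:
  [F → ; . Y] has the dot before Y: add [Y → . Y y Y], [Y → . num], [Y → . num Y F]

GOTO = { [F → ; . Y], [Y → . Y y Y], [Y → . num Y F], [Y → . num] }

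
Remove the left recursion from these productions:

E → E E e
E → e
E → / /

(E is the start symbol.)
E is directly left-recursive. The standard transformation for
  A → A α₁ | ... | A α_m | β₁ | ... | β_n
is
  A  → β₁ A' | ... | β_n A'
  A' → α₁ A' | ... | α_m A' | ε

E → e becomes E → e E'
E → / / becomes E → / / E'
E → E E e becomes E' → E e E'
Add E' → ε

Resulting grammar:
E → e E'
E → / / E'
E' → E e E'
E' → ε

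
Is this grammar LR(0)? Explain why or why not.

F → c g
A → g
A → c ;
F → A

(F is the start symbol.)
A grammar is LR(0) if no state in the canonical LR(0) collection has:
  - both a shift item (dot before a terminal) and a complete item (shift-reduce conflict), or
  - two or more complete items (reduce-reduce conflict; the accept item [F' → F .] counts as a complete item here).

Augment with F' → F and build the canonical LR(0) collection (I0 = CLOSURE({[F' → . F]}), then GOTO on every symbol after a dot until no new states appear). It has 7 states:
  I0: { [A → . c ;], [A → . g], [F → . A], [F → . c g], [F' → . F] }  — shift
  I1: { [F → A .] }  — reduce
  I2: { [F' → F .] }  — accept
  I3: { [A → c . ;], [F → c . g] }  — shift
  I4: { [A → g .] }  — reduce
  I5: { [A → c ; .] }  — reduce
  I6: { [F → c g .] }  — reduce

Every state is either a pure shift/goto state or contains exactly one complete item and nothing to shift — no conflicts. The grammar is LR(0).

Answer: Yes, the grammar is LR(0)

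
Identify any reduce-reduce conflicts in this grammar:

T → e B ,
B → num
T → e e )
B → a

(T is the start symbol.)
A reduce-reduce conflict occurs when an LR(0) state has two complete items [A → α .] and [B → β .] — both call for a reduction, and with no lookahead the parser cannot choose between them.

Augment with T' → T and build the canonical LR(0) collection (I0 = CLOSURE({[T' → . T]}), then GOTO on every symbol after a dot until no new states appear). It has 9 states:
  I0: { [T → . e B ,], [T → . e e )], [T' → . T] }  — shift
  I1: { [T' → T .] }  — accept
  I2: { [B → . a], [B → . num], [T → e . B ,], [T → e . e )] }  — shift
  I3: { [T → e B . ,] }  — shift
  I4: { [B → a .] }  — reduce
  I5: { [T → e e . )] }  — shift
  I6: { [B → num .] }  — reduce
  I7: { [T → e e ) .] }  — reduce
  I8: { [T → e B , .] }  — reduce

No state contains more than one complete item.

Answer: No reduce-reduce conflicts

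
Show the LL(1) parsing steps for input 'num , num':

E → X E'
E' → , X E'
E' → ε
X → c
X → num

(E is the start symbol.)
LL(1) parsing maintains a stack (initially the start symbol over $) and the input. At each step: if the stack top is a terminal, match it against the current input token; if it is a non-terminal N, replace it with the RHS of M[N, lookahead] (the unique production whose predict set contains the lookahead).

Stack is shown with the top on the left.

Stack     Input        Action
-----------------------------
E $       num , num $  output E → X E'
X E' $    num , num $  output X → num
num E' $  num , num $  match 'num'
E' $      , num $      output E' → , X E'
, X E' $  , num $      match ','
X E' $    num $        output X → num
num E' $  num $        match 'num'
E' $      $            output E' → ε
$         $            accept

The string is accepted.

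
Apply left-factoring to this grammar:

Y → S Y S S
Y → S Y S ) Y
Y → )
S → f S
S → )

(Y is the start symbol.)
Y → S Y S Y'
Y' → S
Y' → ) Y
Y → )
S → f S
S → )

Left-factoring transforms A → αβ₁ | αβ₂ into A → αA' and A' → β₁ | β₂
(α is the longest common prefix among the alternatives). Repeat until
no nonterminal has two alternatives with a common prefix.

Round 1: Y has alternatives sharing prefix 'S Y S'. Introduce Y': Y → S Y S Y'
  Add: Y' → S
  Add: Y' → ) Y

No remaining common prefixes — done.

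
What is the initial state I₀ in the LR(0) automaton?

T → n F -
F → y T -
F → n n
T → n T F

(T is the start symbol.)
First, augment the grammar with T' → T
I₀ = CLOSURE({ [T' → . T] }):
  [T' → . T] has the dot before T: add [T → . n F -], [T → . n T F]
No further items can be added.

I₀ = { [T → . n F -], [T → . n T F], [T' → . T] }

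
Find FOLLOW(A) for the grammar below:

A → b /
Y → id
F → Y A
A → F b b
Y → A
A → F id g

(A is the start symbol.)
{ $, 'b', 'id' }

To compute FOLLOW(A), find every occurrence of A on a right-hand side N → α A β: add FIRST(β) \ {ε}, and if β is empty or nullable also add FOLLOW(N). Iterate to a fixed point.

A is the start symbol, so $ ∈ FOLLOW(A).
In F → Y A: A is at the end, add FOLLOW(F)
In Y → A: A is at the end, add FOLLOW(Y)

The FOLLOW sets referred to above (computed the same way, to a fixed point):
  FOLLOW(F) = { 'b', 'id' }
  FOLLOW(Y) = { 'b', 'id' }

Taking the union: FOLLOW(A) = { $, 'b', 'id' }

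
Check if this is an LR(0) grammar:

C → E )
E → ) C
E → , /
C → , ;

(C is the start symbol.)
Yes, the grammar is LR(0)

A grammar is LR(0) if no state in the canonical LR(0) collection has:
  - both a shift item (dot before a terminal) and a complete item (shift-reduce conflict), or
  - two or more complete items (reduce-reduce conflict; the accept item [C' → C .] counts as a complete item here).

Augment with C' → C and build the canonical LR(0) collection (I0 = CLOSURE({[C' → . C]}), then GOTO on every symbol after a dot until no new states appear). It has 9 states:
  I0: { [C → . , ;], [C → . E )], [C' → . C], [E → . ) C], [E → . , /] }  — shift
  I1: { [C → . , ;], [C → . E )], [E → ) . C], [E → . ) C], [E → . , /] }  — shift
  I2: { [C → , . ;], [E → , . /] }  — shift
  I3: { [C' → C .] }  — accept
  I4: { [C → E . )] }  — shift
  I5: { [C → E ) .] }  — reduce
  I6: { [E → , / .] }  — reduce
  I7: { [C → , ; .] }  — reduce
  I8: { [E → ) C .] }  — reduce

Every state is either a pure shift/goto state or contains exactly one complete item and nothing to shift — no conflicts. The grammar is LR(0).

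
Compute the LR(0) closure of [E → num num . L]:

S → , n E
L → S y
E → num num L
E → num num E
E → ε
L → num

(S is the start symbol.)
To compute CLOSURE, for each item [A → α.Bβ] where B is a non-terminal, add [B → .γ] for all productions B → γ; repeat for the newly added items until nothing changes.

Start with: [E → num num . L]
  [E → num num . L] has the dot before L: add [L → . S y], [L → . num]
  [L → . S y] has the dot before S: add [S → . , n E]
No further items can be added.

CLOSURE = { [E → num num . L], [L → . S y], [L → . num], [S → . , n E] }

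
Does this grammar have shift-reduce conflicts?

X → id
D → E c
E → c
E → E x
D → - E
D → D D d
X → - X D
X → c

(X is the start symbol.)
A shift-reduce conflict occurs when an LR(0) state has both:
  - a complete (reduce) item [A → α .] (dot at the end), and
  - a shift item [B → β . c γ] (dot before a terminal).

Augment with X' → X and build the canonical LR(0) collection (I0 = CLOSURE({[X' → . X]}), then GOTO on every symbol after a dot until no new states appear). It has 15 states:
  I0: { [X → . - X D], [X → . c], [X → . id], [X' → . X] }  — shift
  I1: { [X → - . X D], [X → . - X D], [X → . c], [X → . id] }  — shift
  I2: { [X' → X .] }  — accept
  I3: { [X → c .] }  — reduce
  I4: { [X → id .] }  — reduce
  I5: { [D → . - E], [D → . D D d], [D → . E c], [E → . E x], [E → . c], [X → - X . D] }  — shift
  I6: { [D → - . E], [E → . E x], [E → . c] }  — shift
  I7: { [D → . - E], [D → . D D d], [D → . E c], [D → D . D d], [E → . E x], [E → . c], [X → - X D .] }  — shift, reduce
  I8: { [D → E . c], [E → E . x] }  — shift
  I9: { [E → c .] }  — reduce
  I10: { [D → E c .] }  — reduce
  I11: { [E → E x .] }  — reduce
  I12: { [D → . - E], [D → . D D d], [D → . E c], [D → D . D d], [D → D D . d], [E → . E x], [E → . c] }  — shift
  I13: { [D → D D d .] }  — reduce
  I14: { [D → - E .], [E → E . x] }  — shift, reduce

I7 contains reduce item [X → - X D .] and shift items [D → . - E], [E → . c] — shift-reduce conflict.
I14 contains reduce item [D → - E .] and shift item [E → E . x] — shift-reduce conflict.

Answer: Yes — I7: [X → - X D .] vs [D → . - E]; I14: [D → - E .] vs [E → E . x]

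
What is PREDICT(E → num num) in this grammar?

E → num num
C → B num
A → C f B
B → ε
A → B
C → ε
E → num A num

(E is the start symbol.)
PREDICT(E → num num) = (FIRST(RHS) \ {ε}) ∪ (FOLLOW(E) if ε ∈ FIRST(RHS), i.e. RHS ⇒* ε)
FIRST(num num) = { 'num' }
ε ∉ FIRST(num num), so FOLLOW(E) is not added.
PREDICT(E → num num) = { 'num' }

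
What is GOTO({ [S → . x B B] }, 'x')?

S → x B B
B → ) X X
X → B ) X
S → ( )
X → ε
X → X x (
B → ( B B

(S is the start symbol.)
{ [B → . ( B B], [B → . ) X X], [S → x . B B] }

GOTO(I, 'x') = CLOSURE({ [A → αX.β] : [A → α.Xβ] ∈ I, X = 'x' })

Items with dot before 'x', with the dot advanced:
  [S → . x B B] → [S → x . B B]
Closure of the advanced items:
  [S → x . B B] has the dot before B: add [B → . ) X X], [B → . ( B B]

GOTO = { [B → . ( B B], [B → . ) X X], [S → x . B B] }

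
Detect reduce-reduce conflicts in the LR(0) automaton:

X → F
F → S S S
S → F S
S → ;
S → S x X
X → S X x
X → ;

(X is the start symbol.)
A reduce-reduce conflict occurs when an LR(0) state has two complete items [A → α .] and [B → β .] — both call for a reduction, and with no lookahead the parser cannot choose between them.

Augment with X' → X and build the canonical LR(0) collection (I0 = CLOSURE({[X' → . X]}), then GOTO on every symbol after a dot until no new states appear). It has 16 states:
  I0: { [F → . S S S], [S → . ;], [S → . F S], [S → . S x X], [X → . ;], [X → . F], [X → . S X x], [X' → . X] }  — shift
  I1: { [S → ; .], [X → ; .] }  — 2 reduces
  I2: { [F → . S S S], [S → . ;], [S → . F S], [S → . S x X], [S → F . S], [X → F .] }  — shift, reduce
  I3: { [F → . S S S], [F → S . S S], [S → . ;], [S → . F S], [S → . S x X], [S → S . x X], [X → . ;], [X → . F], [X → . S X x], [X → S . X x] }  — shift
  I4: { [X' → X .] }  — accept
  I5: { [F → . S S S], [F → S . S S], [F → S S . S], [S → . ;], [S → . F S], [S → . S x X], [S → S . x X], [X → . ;], [X → . F], [X → . S X x], [X → S . X x] }  — shift
  I6: { [X → S X . x] }  — shift
  I7: { [F → . S S S], [S → . ;], [S → . F S], [S → . S x X], [S → S x . X], [X → . ;], [X → . F], [X → . S X x] }  — shift
  I8: { [S → S x X .] }  — reduce
  I9: { [X → S X x .] }  — reduce
  I10: { [F → . S S S], [F → S . S S], [F → S S . S], [F → S S S .], [S → . ;], [S → . F S], [S → . S x X], [S → S . x X], [X → . ;], [X → . F], [X → . S X x], [X → S . X x] }  — shift, reduce
  I11: { [S → ; .] }  — reduce
  I12: { [F → . S S S], [S → . ;], [S → . F S], [S → . S x X], [S → F . S] }  — shift
  I13: { [F → . S S S], [F → S . S S], [S → . ;], [S → . F S], [S → . S x X], [S → F S .], [S → S . x X] }  — shift, reduce
  I14: { [F → . S S S], [F → S . S S], [F → S S . S], [S → . ;], [S → . F S], [S → . S x X], [S → S . x X] }  — shift
  I15: { [F → . S S S], [F → S . S S], [F → S S . S], [F → S S S .], [S → . ;], [S → . F S], [S → . S x X], [S → S . x X] }  — shift, reduce

I1 contains complete items [S → ; .], [X → ; .] — reduce-reduce conflict.

Answer: Yes — I1: [S → ; .] vs [X → ; .]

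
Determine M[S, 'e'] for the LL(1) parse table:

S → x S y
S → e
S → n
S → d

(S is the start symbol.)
S → e

To find M[S, 'e'], we find productions for S where 'e' is in the predict set (PREDICT(N → α) = (FIRST(α) \ {ε}) ∪ (FOLLOW(N) if α ⇒* ε)).

S → x S y: PREDICT = { 'x' }
S → e: PREDICT = { 'e' }
  'e' is in predict set, so this production goes in M[S, 'e']
S → n: PREDICT = { 'n' }
S → d: PREDICT = { 'd' }

M[S, 'e'] = S → e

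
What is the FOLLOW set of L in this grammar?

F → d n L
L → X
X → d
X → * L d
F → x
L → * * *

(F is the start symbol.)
{ $, 'd' }

To compute FOLLOW(L), find every occurrence of L on a right-hand side N → α L β: add FIRST(β) \ {ε}, and if β is empty or nullable also add FOLLOW(N). Iterate to a fixed point.

In F → d n L: L is at the end, add FOLLOW(F)
In X → * L d: L is followed by d, add FIRST(d) \ {ε} = { 'd' }

The FOLLOW sets referred to above (computed the same way, to a fixed point):
  FOLLOW(F) = { $ }

Taking the union: FOLLOW(L) = { $, 'd' }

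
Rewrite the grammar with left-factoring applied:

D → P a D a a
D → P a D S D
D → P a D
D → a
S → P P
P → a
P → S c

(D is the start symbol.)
D → P a D D'
D' → a a
D' → S D
D' → ε
D → a
S → P P
P → a
P → S c

Left-factoring transforms A → αβ₁ | αβ₂ into A → αA' and A' → β₁ | β₂
(α is the longest common prefix among the alternatives). Repeat until
no nonterminal has two alternatives with a common prefix.

Round 1: D has alternatives sharing prefix 'P a D'. Introduce D': D → P a D D'
  Add: D' → a a
  Add: D' → S D
  Add: D' → ε

No remaining common prefixes — done.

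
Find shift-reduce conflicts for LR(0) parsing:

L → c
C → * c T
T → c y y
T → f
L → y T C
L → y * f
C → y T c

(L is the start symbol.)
No shift-reduce conflicts

Augment with L' → L and build the canonical LR(0) collection (I0 = CLOSURE({[L' → . L]}), then GOTO on every symbol after a dot until no new states appear). It has 18 states:
  I0: { [L → . c], [L → . y * f], [L → . y T C], [L' → . L] }  — shift
  I1: { [L' → L .] }  — accept
  I2: { [L → c .] }  — reduce
  I3: { [L → y . * f], [L → y . T C], [T → . c y y], [T → . f] }  — shift
  I4: { [L → y * . f] }  — shift
  I5: { [C → . * c T], [C → . y T c], [L → y T . C] }  — shift
  I6: { [T → c . y y] }  — shift
  I7: { [T → f .] }  — reduce
  I8: { [T → c y . y] }  — shift
  I9: { [T → c y y .] }  — reduce
  I10: { [C → * . c T] }  — shift
  I11: { [L → y T C .] }  — reduce
  I12: { [C → y . T c], [T → . c y y], [T → . f] }  — shift
  I13: { [C → y T . c] }  — shift
  I14: { [C → y T c .] }  — reduce
  I15: { [C → * c . T], [T → . c y y], [T → . f] }  — shift
  I16: { [C → * c T .] }  — reduce
  I17: { [L → y * f .] }  — reduce

No state contains both a complete item and a shift item.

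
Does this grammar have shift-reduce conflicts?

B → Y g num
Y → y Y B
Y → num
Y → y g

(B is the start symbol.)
No shift-reduce conflicts

A shift-reduce conflict occurs when an LR(0) state has both:
  - a complete (reduce) item [A → α .] (dot at the end), and
  - a shift item [B → β . c γ] (dot before a terminal).

Augment with B' → B and build the canonical LR(0) collection (I0 = CLOSURE({[B' → . B]}), then GOTO on every symbol after a dot until no new states appear). It has 10 states:
  I0: { [B → . Y g num], [B' → . B], [Y → . num], [Y → . y Y B], [Y → . y g] }  — shift
  I1: { [B' → B .] }  — accept
  I2: { [B → Y . g num] }  — shift
  I3: { [Y → num .] }  — reduce
  I4: { [Y → . num], [Y → . y Y B], [Y → . y g], [Y → y . Y B], [Y → y . g] }  — shift
  I5: { [B → . Y g num], [Y → . num], [Y → . y Y B], [Y → . y g], [Y → y Y . B] }  — shift
  I6: { [Y → y g .] }  — reduce
  I7: { [Y → y Y B .] }  — reduce
  I8: { [B → Y g . num] }  — shift
  I9: { [B → Y g num .] }  — reduce

No state contains both a complete item and a shift item.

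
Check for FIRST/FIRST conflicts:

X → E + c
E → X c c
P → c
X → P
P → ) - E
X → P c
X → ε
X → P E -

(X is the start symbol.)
Yes. X → E '+' c / X → P on { ')', 'c' }; X → E '+' c / X → P c on { ')', 'c' }; X → E '+' c / X → P E '-' on { ')', 'c' }; X → P / X → P c on { ')', 'c' }; X → P / X → P E '-' on { ')', 'c' }; X → P c / X → P E '-' on { ')', 'c' }

A FIRST/FIRST conflict occurs when two productions N → α and N → β for the same non-terminal have FIRST(α) ∩ FIRST(β) ≠ ∅ (with ε ∈ FIRST of a nullable right-hand side, so two nullable alternatives also conflict).

FIRST sets of the non-terminals at (or reachable through a nullable prefix from) the front of some alternative:
  FIRST(E) = { ')', 'c' }
  FIRST(P) = { ')', 'c' }

Productions for X:
  X → E + c: FIRST = { ')', 'c' }
  X → P: FIRST = { ')', 'c' }
  X → P c: FIRST = { ')', 'c' }
  X → ε: FIRST = { ε }
  X → P E -: FIRST = { ')', 'c' }
Productions for P:
  P → c: FIRST = { 'c' }
  P → ) - E: FIRST = { ')' }
E has only one production, so no FIRST/FIRST conflict is possible there.

Conflict for X: X → E + c and X → P
  Overlap: { ')', 'c' }
Conflict for X: X → E + c and X → P c
  Overlap: { ')', 'c' }
Conflict for X: X → E + c and X → P E -
  Overlap: { ')', 'c' }
Conflict for X: X → P and X → P c
  Overlap: { ')', 'c' }
Conflict for X: X → P and X → P E -
  Overlap: { ')', 'c' }
Conflict for X: X → P c and X → P E -
  Overlap: { ')', 'c' }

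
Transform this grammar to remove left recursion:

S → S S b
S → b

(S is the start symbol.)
S → b S'
S' → S b S'
S' → ε

S is directly left-recursive. The standard transformation for
  A → A α₁ | ... | A α_m | β₁ | ... | β_n
is
  A  → β₁ A' | ... | β_n A'
  A' → α₁ A' | ... | α_m A' | ε

S → b becomes S → b S'
S → S S b becomes S' → S b S'
Add S' → ε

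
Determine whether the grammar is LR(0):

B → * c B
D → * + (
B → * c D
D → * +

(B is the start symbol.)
No. Shift-reduce conflict between [D → * + .] and [D → * + . (]

Augment with B' → B and build the canonical LR(0) collection (I0 = CLOSURE({[B' → . B]}), then GOTO on every symbol after a dot until no new states appear). It has 9 states:
  I0: { [B → . * c B], [B → . * c D], [B' → . B] }  — shift
  I1: { [B → * . c B], [B → * . c D] }  — shift
  I2: { [B' → B .] }  — accept
  I3: { [B → * c . B], [B → * c . D], [B → . * c B], [B → . * c D], [D → . * + (], [D → . * +] }  — shift
  I4: { [B → * . c B], [B → * . c D], [D → * . + (], [D → * . +] }  — shift
  I5: { [B → * c B .] }  — reduce
  I6: { [B → * c D .] }  — reduce
  I7: { [D → * + . (], [D → * + .] }  — shift, reduce
  I8: { [D → * + ( .] }  — reduce

Conflict in state I7:
  Shift-reduce conflict between [D → * + .] and [D → * + . (]
So the grammar is NOT LR(0).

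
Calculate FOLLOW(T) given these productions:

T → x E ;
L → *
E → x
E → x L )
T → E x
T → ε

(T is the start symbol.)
T is the start symbol, so $ ∈ FOLLOW(T).
T does not occur on any right-hand side.

Taking the union: FOLLOW(T) = { $ }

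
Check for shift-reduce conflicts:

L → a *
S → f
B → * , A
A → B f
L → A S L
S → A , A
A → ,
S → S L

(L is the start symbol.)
No shift-reduce conflicts

Augment with L' → L and build the canonical LR(0) collection (I0 = CLOSURE({[L' → . L]}), then GOTO on every symbol after a dot until no new states appear). It has 17 states:
  I0: { [A → . ,], [A → . B f], [B → . * , A], [L → . A S L], [L → . a *], [L' → . L] }  — shift
  I1: { [B → * . , A] }  — shift
  I2: { [A → , .] }  — reduce
  I3: { [A → . ,], [A → . B f], [B → . * , A], [L → A . S L], [S → . A , A], [S → . S L], [S → . f] }  — shift
  I4: { [A → B . f] }  — shift
  I5: { [L' → L .] }  — accept
  I6: { [L → a . *] }  — shift
  I7: { [L → a * .] }  — reduce
  I8: { [A → B f .] }  — reduce
  I9: { [S → A . , A] }  — shift
  I10: { [A → . ,], [A → . B f], [B → . * , A], [L → . A S L], [L → . a *], [L → A S . L], [S → S . L] }  — shift
  I11: { [S → f .] }  — reduce
  I12: { [L → A S L .], [S → S L .] }  — 2 reduces
  I13: { [A → . ,], [A → . B f], [B → . * , A], [S → A , . A] }  — shift
  I14: { [S → A , A .] }  — reduce
  I15: { [A → . ,], [A → . B f], [B → * , . A], [B → . * , A] }  — shift
  I16: { [B → * , A .] }  — reduce

No state contains both a complete item and a shift item.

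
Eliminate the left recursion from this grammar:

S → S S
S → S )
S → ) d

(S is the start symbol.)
S → ) d S'
S' → S S'
S' → ) S'
S' → ε

S is directly left-recursive. The standard transformation for
  A → A α₁ | ... | A α_m | β₁ | ... | β_n
is
  A  → β₁ A' | ... | β_n A'
  A' → α₁ A' | ... | α_m A' | ε

S → ) d becomes S → ) d S'
S → S S becomes S' → S S'
S → S ) becomes S' → ) S'
Add S' → ε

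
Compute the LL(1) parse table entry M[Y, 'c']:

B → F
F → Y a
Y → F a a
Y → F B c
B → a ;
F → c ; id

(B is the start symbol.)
To find M[Y, 'c'], we find productions for Y where 'c' is in the predict set (PREDICT(N → α) = (FIRST(α) \ {ε}) ∪ (FOLLOW(N) if α ⇒* ε)).

Relevant sets:
  FIRST(F) = { 'c' }

Y → F a a: PREDICT = { 'c' }
  'c' is in predict set, so this production goes in M[Y, 'c']
Y → F B c: PREDICT = { 'c' }
  'c' is in predict set, so this production goes in M[Y, 'c']

M[Y, 'c'] = Y → F a a, Y → F B c  (a multiply-defined cell — the grammar is not LL(1))

Answer: Y → F a a, Y → F B c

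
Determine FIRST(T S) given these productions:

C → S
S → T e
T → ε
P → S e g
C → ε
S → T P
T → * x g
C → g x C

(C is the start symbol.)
{ '*', 'e' }

FIRST sets of the non-terminals involved (from the grammar, by fixed-point iteration):
  FIRST(T) = { '*', ε }
  FIRST(S) = { '*', 'e' }

To compute FIRST(T S), process the symbols left to right:
Symbol T is a non-terminal. Add FIRST(T) \ {ε} = { '*' }
T is nullable (ε ∈ FIRST(T)), continue to the next symbol.
Symbol S is a non-terminal. Add FIRST(S) \ {ε} = { '*', 'e' }
S is not nullable (ε ∉ FIRST(S)), so stop here.
FIRST(T S) = { '*', 'e' }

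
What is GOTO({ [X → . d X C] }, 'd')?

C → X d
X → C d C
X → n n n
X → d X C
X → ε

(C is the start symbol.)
{ [C → . X d], [X → . C d C], [X → . d X C], [X → . n n n], [X → .], [X → d . X C] }

GOTO(I, 'd') = CLOSURE({ [A → αX.β] : [A → α.Xβ] ∈ I, X = 'd' })

Items with dot before 'd', with the dot advanced:
  [X → . d X C] → [X → d . X C]
Closure of the advanced items:
  [X → d . X C] has the dot before X: add [X → . C d C], [X → . n n n], [X → . d X C], [X → .]
  [X → . C d C] has the dot before C: add [C → . X d]

GOTO = { [C → . X d], [X → . C d C], [X → . d X C], [X → . n n n], [X → .], [X → d . X C] }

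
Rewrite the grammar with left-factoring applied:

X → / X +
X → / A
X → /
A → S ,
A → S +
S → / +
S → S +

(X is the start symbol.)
X → / X'
X' → X +
X' → A
X' → ε
A → S A'
A' → ,
A' → +
S → / +
S → S +

Left-factoring transforms A → αβ₁ | αβ₂ into A → αA' and A' → β₁ | β₂
(α is the longest common prefix among the alternatives). Repeat until
no nonterminal has two alternatives with a common prefix.

Round 1: X has alternatives sharing prefix '/'. Introduce X': X → / X'
  Add: X' → X +
  Add: X' → A
  Add: X' → ε

Round 2: A has alternatives sharing prefix 'S'. Introduce A': A → S A'
  Add: A' → ,
  Add: A' → +

No remaining common prefixes — done.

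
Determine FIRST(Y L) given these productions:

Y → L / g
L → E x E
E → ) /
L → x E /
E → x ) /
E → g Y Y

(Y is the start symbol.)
FIRST sets of the non-terminals involved (from the grammar, by fixed-point iteration):
  FIRST(Y) = { ')', 'g', 'x' }

To compute FIRST(Y L), process the symbols left to right:
Symbol Y is a non-terminal. Add FIRST(Y) \ {ε} = { ')', 'g', 'x' }
Y is not nullable (ε ∉ FIRST(Y)), so stop here.
FIRST(Y L) = { ')', 'g', 'x' }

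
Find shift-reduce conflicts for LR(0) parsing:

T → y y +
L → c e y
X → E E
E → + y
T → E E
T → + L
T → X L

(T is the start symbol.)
Augment with T' → T and build the canonical LR(0) collection (I0 = CLOSURE({[T' → . T]}), then GOTO on every symbol after a dot until no new states appear). It has 16 states:
  I0: { [E → . + y], [T → . + L], [T → . E E], [T → . X L], [T → . y y +], [T' → . T], [X → . E E] }  — shift
  I1: { [E → + . y], [L → . c e y], [T → + . L] }  — shift
  I2: { [E → . + y], [T → E . E], [X → E . E] }  — shift
  I3: { [T' → T .] }  — accept
  I4: { [L → . c e y], [T → X . L] }  — shift
  I5: { [T → y . y +] }  — shift
  I6: { [T → y y . +] }  — shift
  I7: { [T → y y + .] }  — reduce
  I8: { [T → X L .] }  — reduce
  I9: { [L → c . e y] }  — shift
  I10: { [L → c e . y] }  — shift
  I11: { [L → c e y .] }  — reduce
  I12: { [E → + . y] }  — shift
  I13: { [T → E E .], [X → E E .] }  — 2 reduces
  I14: { [E → + y .] }  — reduce
  I15: { [T → + L .] }  — reduce

No state contains both a complete item and a shift item.

Answer: No shift-reduce conflicts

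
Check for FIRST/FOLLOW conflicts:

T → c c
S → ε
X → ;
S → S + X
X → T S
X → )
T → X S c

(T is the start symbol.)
A FIRST/FOLLOW conflict occurs when a non-terminal N has a nullable alternative N → β (β ⇒* ε) and another alternative N → α with FIRST(α) ∩ FOLLOW(N) ≠ ∅: on such a lookahead the parser cannot decide between expanding α and letting N vanish via β.

Nullable non-terminals: S.
FIRST sets used below: FIRST(S) = { '+', ε }

S: nullable alternative(s) S → ε; FOLLOW(S) = { '+', 'c' }
  S → ε: FIRST \ {ε} = { } — this is the only nullable alternative, skip
  S → S + X: FIRST \ {ε} = { '+' } — overlaps FOLLOW(S) on { '+' }: CONFLICT

T, X have no nullable alternative, so no FIRST/FOLLOW check is needed there.

So the grammar has 1 FIRST/FOLLOW conflict (marked CONFLICT above).

Answer: Yes. S → S '+' X with FOLLOW(S) on { '+' }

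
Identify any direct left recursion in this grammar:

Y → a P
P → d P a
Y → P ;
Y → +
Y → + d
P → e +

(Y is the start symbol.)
No direct left recursion

Y → a P: starts with a
P → d P a: starts with d
Y → P ;: starts with P
Y → +: starts with '+'
Y → + d: starts with '+'
P → e +: starts with e

No direct left recursion found.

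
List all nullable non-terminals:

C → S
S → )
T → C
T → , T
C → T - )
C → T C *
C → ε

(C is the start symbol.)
A non-terminal is nullable if it can derive ε (the empty string): either it has an ε-production, or it has a production whose right-hand side consists entirely of nullable non-terminals.

ε-productions: C → ε
So C is immediately nullable.
T → C: every symbol on the right is nullable, so T is nullable too.
No further non-terminal can be added: every production for the remaining non-terminals contains a terminal or a non-nullable non-terminal.
Nullable = { 'C', 'T' }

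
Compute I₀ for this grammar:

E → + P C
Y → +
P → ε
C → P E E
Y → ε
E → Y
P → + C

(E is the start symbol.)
{ [E → . + P C], [E → . Y], [E' → . E], [Y → . +], [Y → .] }

First, augment the grammar with E' → E
I₀ = CLOSURE({ [E' → . E] }):
  [E' → . E] has the dot before E: add [E → . + P C], [E → . Y]
  [E → . Y] has the dot before Y: add [Y → . +], [Y → .]
No further items can be added.

I₀ = { [E → . + P C], [E → . Y], [E' → . E], [Y → . +], [Y → .] }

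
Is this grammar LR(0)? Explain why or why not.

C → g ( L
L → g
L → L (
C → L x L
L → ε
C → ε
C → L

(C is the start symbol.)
A grammar is LR(0) if no state in the canonical LR(0) collection has:
  - both a shift item (dot before a terminal) and a complete item (shift-reduce conflict), or
  - two or more complete items (reduce-reduce conflict; the accept item [C' → C .] counts as a complete item here).

Augment with C' → C and build the canonical LR(0) collection (I0 = CLOSURE({[C' → . C]}), then GOTO on every symbol after a dot until no new states appear). It has 10 states:
  I0: { [C → . L x L], [C → . L], [C → . g ( L], [C → .], [C' → . C], [L → . L (], [L → . g], [L → .] }  — shift, 2 reduces
  I1: { [C' → C .] }  — accept
  I2: { [C → L . x L], [C → L .], [L → L . (] }  — shift, reduce
  I3: { [C → g . ( L], [L → g .] }  — shift, reduce
  I4: { [C → g ( . L], [L → . L (], [L → . g], [L → .] }  — shift, reduce
  I5: { [C → g ( L .], [L → L . (] }  — shift, reduce
  I6: { [L → g .] }  — reduce
  I7: { [L → L ( .] }  — reduce
  I8: { [C → L x . L], [L → . L (], [L → . g], [L → .] }  — shift, reduce
  I9: { [C → L x L .], [L → L . (] }  — shift, reduce

Conflict in state I0:
  Shift-reduce conflict between [C → .] and [C → . g ( L]
So the grammar is NOT LR(0).

Answer: No. Shift-reduce conflict between [C → .] and [C → . g ( L]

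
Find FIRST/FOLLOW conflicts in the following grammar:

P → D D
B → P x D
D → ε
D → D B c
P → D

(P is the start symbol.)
Yes. P → D D with FOLLOW(P) on { 'x' }; P → D with FOLLOW(P) on { 'x' }; D → D B c with FOLLOW(D) on { 'x' }

A FIRST/FOLLOW conflict occurs when a non-terminal N has a nullable alternative N → β (β ⇒* ε) and another alternative N → α with FIRST(α) ∩ FOLLOW(N) ≠ ∅: on such a lookahead the parser cannot decide between expanding α and letting N vanish via β.

Nullable non-terminals: D, P.
FIRST sets used below: FIRST(D) = { 'x', ε }, FIRST(B) = { 'x' }

D: nullable alternative(s) D → ε; FOLLOW(D) = { $, 'c', 'x' }
  D → ε: FIRST \ {ε} = { } — this is the only nullable alternative, skip
  D → D B c: FIRST \ {ε} = { 'x' } — overlaps FOLLOW(D) on { 'x' }: CONFLICT

P: nullable alternative(s) P → D D, P → D; FOLLOW(P) = { $, 'x' }
  P → D D: FIRST \ {ε} = { 'x' } — overlaps FOLLOW(P) on { 'x' }: CONFLICT
  P → D: FIRST \ {ε} = { 'x' } — overlaps FOLLOW(P) on { 'x' }: CONFLICT

B has no nullable alternative, so no FIRST/FOLLOW check is needed there.

So the grammar has 3 FIRST/FOLLOW conflicts (marked CONFLICT above).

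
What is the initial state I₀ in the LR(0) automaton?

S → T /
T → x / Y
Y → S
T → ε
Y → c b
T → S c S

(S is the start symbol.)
{ [S → . T /], [S' → . S], [T → . S c S], [T → . x / Y], [T → .] }

First, augment the grammar with S' → S
I₀ = CLOSURE({ [S' → . S] }):
  [S' → . S] has the dot before S: add [S → . T /]
  [S → . T /] has the dot before T: add [T → . x / Y], [T → .], [T → . S c S]
No further items can be added.

I₀ = { [S → . T /], [S' → . S], [T → . S c S], [T → . x / Y], [T → .] }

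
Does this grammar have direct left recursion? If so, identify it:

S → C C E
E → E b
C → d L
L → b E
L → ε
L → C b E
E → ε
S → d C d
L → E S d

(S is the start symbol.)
Yes, E is left-recursive

S → C C E: starts with C
E → E b: LEFT RECURSIVE (starts with E)
C → d L: starts with d
L → b E: starts with b
L → ε: starts with ε
L → C b E: starts with C
E → ε: starts with ε
S → d C d: starts with d
L → E S d: starts with E

The grammar has direct left recursion on: E.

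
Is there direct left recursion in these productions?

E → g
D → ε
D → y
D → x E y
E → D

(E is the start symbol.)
No direct left recursion

Direct left recursion occurs when N → N α for some non-terminal N (the right-hand side begins with the left-hand side itself).

E → g: starts with g
D → ε: starts with ε
D → y: starts with y
D → x E y: starts with x
E → D: starts with D

No direct left recursion found.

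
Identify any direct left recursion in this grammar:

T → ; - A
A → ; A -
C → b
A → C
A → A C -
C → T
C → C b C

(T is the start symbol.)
Yes, A, C are left-recursive

Direct left recursion occurs when N → N α for some non-terminal N (the right-hand side begins with the left-hand side itself).

T → ; - A: starts with ';'
A → ; A -: starts with ';'
C → b: starts with b
A → C: starts with C
A → A C -: LEFT RECURSIVE (starts with A)
C → T: starts with T
C → C b C: LEFT RECURSIVE (starts with C)

The grammar has direct left recursion on: A, C.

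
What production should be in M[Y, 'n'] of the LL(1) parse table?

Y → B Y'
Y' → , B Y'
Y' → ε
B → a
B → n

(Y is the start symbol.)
To find M[Y, 'n'], we find productions for Y where 'n' is in the predict set (PREDICT(N → α) = (FIRST(α) \ {ε}) ∪ (FOLLOW(N) if α ⇒* ε)).

Relevant sets:
  FIRST(B) = { 'a', 'n' }

Y → B Y': PREDICT = { 'a', 'n' }
  'n' is in predict set, so this production goes in M[Y, 'n']

M[Y, 'n'] = Y → B Y'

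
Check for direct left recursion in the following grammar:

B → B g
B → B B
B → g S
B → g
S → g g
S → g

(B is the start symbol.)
Direct left recursion occurs when N → N α for some non-terminal N (the right-hand side begins with the left-hand side itself).

B → B g: LEFT RECURSIVE (starts with B)
B → B B: LEFT RECURSIVE (starts with B)
B → g S: starts with g
B → g: starts with g
S → g g: starts with g
S → g: starts with g

The grammar has direct left recursion on: B.

Answer: Yes, B is left-recursive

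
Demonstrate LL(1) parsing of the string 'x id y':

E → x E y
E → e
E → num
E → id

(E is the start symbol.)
LL(1) parsing maintains a stack (initially the start symbol over $) and the input. At each step: if the stack top is a terminal, match it against the current input token; if it is a non-terminal N, replace it with the RHS of M[N, lookahead] (the unique production whose predict set contains the lookahead).

Stack is shown with the top on the left.

Stack    Input     Action
-------------------------
E $      x id y $  output E → x E y
x E y $  x id y $  match 'x'
E y $    id y $    output E → id
id y $   id y $    match 'id'
y $      y $       match 'y'
$        $         accept

The string is accepted.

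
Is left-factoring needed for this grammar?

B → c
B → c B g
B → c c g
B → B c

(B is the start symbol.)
Left-factoring is needed when two productions for the same non-terminal
share a common prefix on the right-hand side.

Productions for B:
  B → c
  B → c B g
  B → c c g
  B → B c

Found common prefix 'c' in productions for B

Answer: Yes, B has productions with common prefix 'c'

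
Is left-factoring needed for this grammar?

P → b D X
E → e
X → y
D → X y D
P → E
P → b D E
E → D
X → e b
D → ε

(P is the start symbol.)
Yes, P has productions with common prefix 'b D'

Left-factoring is needed when two productions for the same non-terminal
share a common prefix on the right-hand side.

Productions for P:
  P → b D X
  P → E
  P → b D E
Productions for E:
  E → e
  E → D
Productions for X:
  X → y
  X → e b
Productions for D:
  D → X y D
  D → ε

Found common prefix 'b D' in productions for P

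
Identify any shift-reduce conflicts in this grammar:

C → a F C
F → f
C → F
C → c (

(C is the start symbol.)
No shift-reduce conflicts

Augment with C' → C and build the canonical LR(0) collection (I0 = CLOSURE({[C' → . C]}), then GOTO on every symbol after a dot until no new states appear). It has 9 states:
  I0: { [C → . F], [C → . a F C], [C → . c (], [C' → . C], [F → . f] }  — shift
  I1: { [C' → C .] }  — accept
  I2: { [C → F .] }  — reduce
  I3: { [C → a . F C], [F → . f] }  — shift
  I4: { [C → c . (] }  — shift
  I5: { [F → f .] }  — reduce
  I6: { [C → c ( .] }  — reduce
  I7: { [C → . F], [C → . a F C], [C → . c (], [C → a F . C], [F → . f] }  — shift
  I8: { [C → a F C .] }  — reduce

No state contains both a complete item and a shift item.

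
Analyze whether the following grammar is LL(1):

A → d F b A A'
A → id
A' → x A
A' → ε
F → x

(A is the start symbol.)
A grammar is LL(1) if for each non-terminal N with multiple productions, the predict sets of those productions are pairwise disjoint, where PREDICT(N → α) = (FIRST(α) \ {ε}) ∪ (FOLLOW(N) if α ⇒* ε).

Relevant sets:
  FOLLOW(A') = { $, 'x' }

For A:
  PREDICT(A → d F b A A') = { 'd' }
  PREDICT(A → id) = { 'id' }
For A':
  PREDICT(A' → x A) = { 'x' }
  PREDICT(A' → ε) = { $, 'x' }
F has a single production, so nothing to check there.

Conflict found: Predict set conflict for A': { 'x' }
The grammar is NOT LL(1).

Answer: No. Predict set conflict for A': { 'x' }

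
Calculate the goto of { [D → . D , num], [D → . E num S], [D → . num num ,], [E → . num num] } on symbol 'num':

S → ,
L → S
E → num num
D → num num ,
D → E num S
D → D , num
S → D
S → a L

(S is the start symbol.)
{ [D → num . num ,], [E → num . num] }

GOTO(I, 'num') = CLOSURE({ [A → αX.β] : [A → α.Xβ] ∈ I, X = 'num' })

Items with dot before 'num', with the dot advanced:
  [D → . num num ,] → [D → num . num ,]
  [E → . num num] → [E → num . num]
Closure adds nothing (no advanced item has the dot before a non-terminal).

GOTO = { [D → num . num ,], [E → num . num] }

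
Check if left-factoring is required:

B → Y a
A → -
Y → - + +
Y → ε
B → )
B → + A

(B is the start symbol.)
No, left-factoring is not needed

Left-factoring is needed when two productions for the same non-terminal
share a common prefix on the right-hand side.

Productions for B:
  B → Y a
  B → )
  B → + A
Productions for Y:
  Y → - + +
  Y → ε

No common prefixes found.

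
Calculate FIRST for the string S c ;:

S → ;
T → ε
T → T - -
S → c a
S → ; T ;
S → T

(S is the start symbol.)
{ '-', ';', 'c' }

FIRST sets of the non-terminals involved (from the grammar, by fixed-point iteration):
  FIRST(S) = { '-', ';', 'c', ε }

To compute FIRST(S c ;), process the symbols left to right:
Symbol S is a non-terminal. Add FIRST(S) \ {ε} = { '-', ';', 'c' }
S is nullable (ε ∈ FIRST(S)), continue to the next symbol.
Symbol c is a terminal. Add 'c' and stop.
FIRST(S c ;) = { '-', ';', 'c' }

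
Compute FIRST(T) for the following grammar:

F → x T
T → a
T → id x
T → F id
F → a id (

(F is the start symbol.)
To compute FIRST(T), examine every production with T on the left-hand side, reading each right-hand side left to right until a non-nullable symbol is reached.

FIRST sets of the other non-terminals involved (by the same procedure, iterated to a fixed point):
  FIRST(F) = { 'a', 'x' }

From T → a:
  - a is a terminal: add 'a' and stop
From T → id x:
  - id is a terminal: add 'id' and stop
From T → F id:
  - F is a non-terminal: add FIRST(F) \ {ε} = { 'a', 'x' }
    F is not nullable, so stop

Collecting: FIRST(T) = { 'a', 'id', 'x' }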